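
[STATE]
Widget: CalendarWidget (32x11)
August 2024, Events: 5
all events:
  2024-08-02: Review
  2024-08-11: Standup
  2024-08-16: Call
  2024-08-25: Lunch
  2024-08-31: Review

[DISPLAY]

          August 2024           
Mo Tu We Th Fr Sa Su            
          1  2*  3  4           
 5  6  7  8  9 10 11*           
12 13 14 15 16* 17 18           
19 20 21 22 23 24 25*           
26 27 28 29 30 31*              
                                
                                
                                
                                


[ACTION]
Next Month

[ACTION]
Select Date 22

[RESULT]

         September 2024         
Mo Tu We Th Fr Sa Su            
                   1            
 2  3  4  5  6  7  8            
 9 10 11 12 13 14 15            
16 17 18 19 20 21 [22]          
23 24 25 26 27 28 29            
30                              
                                
                                
                                


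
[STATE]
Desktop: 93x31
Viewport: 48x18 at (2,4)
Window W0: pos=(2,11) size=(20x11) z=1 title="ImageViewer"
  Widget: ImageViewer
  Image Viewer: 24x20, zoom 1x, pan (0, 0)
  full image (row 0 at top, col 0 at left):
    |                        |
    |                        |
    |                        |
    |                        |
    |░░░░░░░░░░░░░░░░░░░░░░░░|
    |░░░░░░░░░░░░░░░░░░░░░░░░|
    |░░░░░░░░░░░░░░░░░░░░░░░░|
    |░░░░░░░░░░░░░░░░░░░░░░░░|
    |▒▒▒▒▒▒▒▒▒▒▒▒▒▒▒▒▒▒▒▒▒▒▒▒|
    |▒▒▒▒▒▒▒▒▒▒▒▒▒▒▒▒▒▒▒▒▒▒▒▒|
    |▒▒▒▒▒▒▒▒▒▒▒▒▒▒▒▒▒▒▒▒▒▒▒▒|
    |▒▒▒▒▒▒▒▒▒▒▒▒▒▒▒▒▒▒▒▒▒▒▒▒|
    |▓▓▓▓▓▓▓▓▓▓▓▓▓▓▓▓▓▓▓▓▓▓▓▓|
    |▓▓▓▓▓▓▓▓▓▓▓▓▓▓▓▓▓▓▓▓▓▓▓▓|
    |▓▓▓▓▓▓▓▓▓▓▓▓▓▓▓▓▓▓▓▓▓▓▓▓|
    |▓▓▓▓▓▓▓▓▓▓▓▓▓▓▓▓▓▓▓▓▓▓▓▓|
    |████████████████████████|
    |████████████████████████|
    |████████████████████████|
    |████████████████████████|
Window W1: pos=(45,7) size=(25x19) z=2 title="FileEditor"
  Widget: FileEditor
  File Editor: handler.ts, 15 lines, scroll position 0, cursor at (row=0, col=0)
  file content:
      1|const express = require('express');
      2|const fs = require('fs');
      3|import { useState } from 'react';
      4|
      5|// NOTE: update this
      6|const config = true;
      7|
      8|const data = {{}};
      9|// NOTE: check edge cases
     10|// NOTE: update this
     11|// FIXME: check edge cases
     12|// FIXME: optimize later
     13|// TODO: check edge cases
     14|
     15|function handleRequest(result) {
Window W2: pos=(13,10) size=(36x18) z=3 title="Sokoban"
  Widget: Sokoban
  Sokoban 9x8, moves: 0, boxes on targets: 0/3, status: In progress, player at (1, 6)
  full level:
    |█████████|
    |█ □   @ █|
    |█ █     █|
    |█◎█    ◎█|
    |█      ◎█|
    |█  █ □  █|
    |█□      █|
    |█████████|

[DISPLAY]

                                                
                                                
                                                
                                           ┏━━━━
                                           ┃ Fil
                                           ┠────
           ┏━━━━━━━━━━━━━━━━━━━━━━━━━━━━━━━━━━┓s
┏━━━━━━━━━━┃ Sokoban                          ┃s
┃ ImageView┠──────────────────────────────────┨o
┠──────────┃█████████                         ┃ 
┃          ┃█ □   @ █                         ┃N
┃          ┃█ █     █                         ┃s
┃          ┃█◎█    ◎█                         ┃ 
┃          ┃█      ◎█                         ┃s
┃░░░░░░░░░░┃█  █ □  █                         ┃N
┃░░░░░░░░░░┃█□      █                         ┃N
┃░░░░░░░░░░┃█████████                         ┃F
┗━━━━━━━━━━┃Moves: 0  0/3                     ┃F


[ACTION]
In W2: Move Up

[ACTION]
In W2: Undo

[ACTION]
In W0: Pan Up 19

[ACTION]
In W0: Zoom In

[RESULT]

                                                
                                                
                                                
                                           ┏━━━━
                                           ┃ Fil
                                           ┠────
           ┏━━━━━━━━━━━━━━━━━━━━━━━━━━━━━━━━━━┓s
┏━━━━━━━━━━┃ Sokoban                          ┃s
┃ ImageView┠──────────────────────────────────┨o
┠──────────┃█████████                         ┃ 
┃          ┃█ □   @ █                         ┃N
┃          ┃█ █     █                         ┃s
┃          ┃█◎█    ◎█                         ┃ 
┃          ┃█      ◎█                         ┃s
┃          ┃█  █ □  █                         ┃N
┃          ┃█□      █                         ┃N
┃          ┃█████████                         ┃F
┗━━━━━━━━━━┃Moves: 0  0/3                     ┃F


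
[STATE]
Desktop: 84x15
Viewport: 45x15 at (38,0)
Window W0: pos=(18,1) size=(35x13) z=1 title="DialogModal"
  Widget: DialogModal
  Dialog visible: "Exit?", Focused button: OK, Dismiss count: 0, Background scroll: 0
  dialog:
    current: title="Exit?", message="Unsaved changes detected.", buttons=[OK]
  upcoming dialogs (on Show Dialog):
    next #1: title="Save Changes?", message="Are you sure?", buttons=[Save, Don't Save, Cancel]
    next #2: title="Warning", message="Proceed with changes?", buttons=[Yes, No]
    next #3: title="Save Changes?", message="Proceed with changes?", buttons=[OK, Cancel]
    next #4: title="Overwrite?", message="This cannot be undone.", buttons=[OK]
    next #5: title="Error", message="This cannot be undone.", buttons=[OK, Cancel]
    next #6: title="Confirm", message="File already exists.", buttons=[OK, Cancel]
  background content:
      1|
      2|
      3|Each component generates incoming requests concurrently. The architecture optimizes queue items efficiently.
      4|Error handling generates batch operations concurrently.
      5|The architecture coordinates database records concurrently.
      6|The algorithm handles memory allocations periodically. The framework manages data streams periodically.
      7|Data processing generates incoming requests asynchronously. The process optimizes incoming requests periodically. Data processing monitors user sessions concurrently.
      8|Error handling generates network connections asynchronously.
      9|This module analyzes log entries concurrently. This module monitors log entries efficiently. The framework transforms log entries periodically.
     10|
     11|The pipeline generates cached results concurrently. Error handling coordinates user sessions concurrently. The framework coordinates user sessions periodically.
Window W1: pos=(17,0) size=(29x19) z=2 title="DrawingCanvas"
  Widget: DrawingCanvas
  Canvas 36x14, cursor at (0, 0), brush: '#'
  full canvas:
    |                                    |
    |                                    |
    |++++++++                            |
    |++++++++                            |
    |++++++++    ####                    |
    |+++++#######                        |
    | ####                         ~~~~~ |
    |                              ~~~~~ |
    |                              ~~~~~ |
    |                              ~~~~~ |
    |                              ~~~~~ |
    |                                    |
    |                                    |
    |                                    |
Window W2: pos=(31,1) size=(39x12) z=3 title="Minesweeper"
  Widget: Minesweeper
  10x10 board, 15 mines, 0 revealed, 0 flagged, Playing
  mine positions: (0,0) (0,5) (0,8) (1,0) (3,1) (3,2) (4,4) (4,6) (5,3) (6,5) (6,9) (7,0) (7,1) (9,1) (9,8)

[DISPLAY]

━━━━━━━┓                                     
━━━━━━━━━━━━━━━━━━━━━━━━━━━━━━━┓             
weeper                         ┃             
───────────────────────────────┨             
■■■■                           ┃             
■■■■                           ┃             
■■■■                           ┃             
■■■■                           ┃             
■■■■                           ┃             
■■■■                           ┃             
■■■■                           ┃             
■■■■                           ┃             
━━━━━━━━━━━━━━━━━━━━━━━━━━━━━━━┛             
       ┃━━━━━━┛                              
       ┃                                     


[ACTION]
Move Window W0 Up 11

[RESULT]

━━━━━━━┓━━━━━━┓                              
━━━━━━━━━━━━━━━━━━━━━━━━━━━━━━━┓             
weeper                         ┃             
───────────────────────────────┨             
■■■■                           ┃             
■■■■                           ┃             
■■■■                           ┃             
■■■■                           ┃             
■■■■                           ┃             
■■■■                           ┃             
■■■■                           ┃             
■■■■                           ┃             
━━━━━━━━━━━━━━━━━━━━━━━━━━━━━━━┛             
       ┃                                     
       ┃                                     


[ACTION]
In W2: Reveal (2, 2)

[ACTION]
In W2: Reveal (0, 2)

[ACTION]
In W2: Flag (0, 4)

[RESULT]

━━━━━━━┓━━━━━━┓                              
━━━━━━━━━━━━━━━━━━━━━━━━━━━━━━━┓             
weeper                         ┃             
───────────────────────────────┨             
■■■■                           ┃             
1111                           ┃             
                               ┃             
11                             ┃             
■1                             ┃             
■111                           ┃             
■■■■                           ┃             
■■■■                           ┃             
━━━━━━━━━━━━━━━━━━━━━━━━━━━━━━━┛             
       ┃                                     
       ┃                                     


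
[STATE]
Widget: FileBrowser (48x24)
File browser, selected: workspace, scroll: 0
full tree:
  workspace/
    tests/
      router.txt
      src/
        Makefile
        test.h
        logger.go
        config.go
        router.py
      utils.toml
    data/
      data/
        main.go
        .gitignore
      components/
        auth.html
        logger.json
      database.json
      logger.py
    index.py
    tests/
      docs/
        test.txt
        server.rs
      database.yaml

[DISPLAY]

> [-] workspace/                                
    [+] tests/                                  
    [+] data/                                   
    index.py                                    
    [+] tests/                                  
                                                
                                                
                                                
                                                
                                                
                                                
                                                
                                                
                                                
                                                
                                                
                                                
                                                
                                                
                                                
                                                
                                                
                                                
                                                


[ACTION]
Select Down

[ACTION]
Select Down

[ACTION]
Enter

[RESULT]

  [-] workspace/                                
    [+] tests/                                  
  > [-] data/                                   
      [+] data/                                 
      [+] components/                           
      database.json                             
      logger.py                                 
    index.py                                    
    [+] tests/                                  
                                                
                                                
                                                
                                                
                                                
                                                
                                                
                                                
                                                
                                                
                                                
                                                
                                                
                                                
                                                


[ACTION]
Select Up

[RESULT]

  [-] workspace/                                
  > [+] tests/                                  
    [-] data/                                   
      [+] data/                                 
      [+] components/                           
      database.json                             
      logger.py                                 
    index.py                                    
    [+] tests/                                  
                                                
                                                
                                                
                                                
                                                
                                                
                                                
                                                
                                                
                                                
                                                
                                                
                                                
                                                
                                                


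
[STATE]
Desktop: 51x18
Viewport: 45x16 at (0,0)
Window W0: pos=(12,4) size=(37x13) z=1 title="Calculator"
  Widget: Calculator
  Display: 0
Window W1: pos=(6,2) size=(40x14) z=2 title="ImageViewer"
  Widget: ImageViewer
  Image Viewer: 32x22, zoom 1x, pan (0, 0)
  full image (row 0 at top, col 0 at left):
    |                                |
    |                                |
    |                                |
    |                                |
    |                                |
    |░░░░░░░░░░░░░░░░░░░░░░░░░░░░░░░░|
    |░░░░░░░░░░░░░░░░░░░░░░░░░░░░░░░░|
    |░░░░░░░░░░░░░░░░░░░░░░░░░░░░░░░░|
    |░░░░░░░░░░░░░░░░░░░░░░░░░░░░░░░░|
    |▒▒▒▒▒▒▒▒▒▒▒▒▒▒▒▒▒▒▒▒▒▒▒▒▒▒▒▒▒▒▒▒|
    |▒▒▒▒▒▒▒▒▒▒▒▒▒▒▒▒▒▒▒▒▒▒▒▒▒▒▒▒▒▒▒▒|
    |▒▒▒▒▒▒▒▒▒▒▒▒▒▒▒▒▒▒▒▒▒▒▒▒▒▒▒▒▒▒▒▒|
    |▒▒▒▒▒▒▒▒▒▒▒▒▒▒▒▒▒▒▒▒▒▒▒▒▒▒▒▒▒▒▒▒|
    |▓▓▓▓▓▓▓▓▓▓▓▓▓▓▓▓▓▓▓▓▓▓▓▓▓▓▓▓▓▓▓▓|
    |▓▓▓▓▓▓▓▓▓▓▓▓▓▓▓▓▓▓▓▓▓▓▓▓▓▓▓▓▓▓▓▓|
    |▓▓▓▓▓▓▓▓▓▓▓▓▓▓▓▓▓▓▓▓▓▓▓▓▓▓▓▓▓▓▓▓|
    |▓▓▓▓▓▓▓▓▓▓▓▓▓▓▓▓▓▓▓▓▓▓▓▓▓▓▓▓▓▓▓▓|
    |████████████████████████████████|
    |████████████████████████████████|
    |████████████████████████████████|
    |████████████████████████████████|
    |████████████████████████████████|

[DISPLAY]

                                             
                                             
      ┏━━━━━━━━━━━━━━━━━━━━━━━━━━━━━━━━━━━━━━
      ┃ ImageViewer                          
      ┠──────────────────────────────────────
      ┃                                      
      ┃                                      
      ┃                                      
      ┃                                      
      ┃                                      
      ┃░░░░░░░░░░░░░░░░░░░░░░░░░░░░░░░░      
      ┃░░░░░░░░░░░░░░░░░░░░░░░░░░░░░░░░      
      ┃░░░░░░░░░░░░░░░░░░░░░░░░░░░░░░░░      
      ┃░░░░░░░░░░░░░░░░░░░░░░░░░░░░░░░░      
      ┃▒▒▒▒▒▒▒▒▒▒▒▒▒▒▒▒▒▒▒▒▒▒▒▒▒▒▒▒▒▒▒▒      
      ┗━━━━━━━━━━━━━━━━━━━━━━━━━━━━━━━━━━━━━━


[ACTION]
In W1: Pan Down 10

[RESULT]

                                             
                                             
      ┏━━━━━━━━━━━━━━━━━━━━━━━━━━━━━━━━━━━━━━
      ┃ ImageViewer                          
      ┠──────────────────────────────────────
      ┃▒▒▒▒▒▒▒▒▒▒▒▒▒▒▒▒▒▒▒▒▒▒▒▒▒▒▒▒▒▒▒▒      
      ┃▒▒▒▒▒▒▒▒▒▒▒▒▒▒▒▒▒▒▒▒▒▒▒▒▒▒▒▒▒▒▒▒      
      ┃▒▒▒▒▒▒▒▒▒▒▒▒▒▒▒▒▒▒▒▒▒▒▒▒▒▒▒▒▒▒▒▒      
      ┃▓▓▓▓▓▓▓▓▓▓▓▓▓▓▓▓▓▓▓▓▓▓▓▓▓▓▓▓▓▓▓▓      
      ┃▓▓▓▓▓▓▓▓▓▓▓▓▓▓▓▓▓▓▓▓▓▓▓▓▓▓▓▓▓▓▓▓      
      ┃▓▓▓▓▓▓▓▓▓▓▓▓▓▓▓▓▓▓▓▓▓▓▓▓▓▓▓▓▓▓▓▓      
      ┃▓▓▓▓▓▓▓▓▓▓▓▓▓▓▓▓▓▓▓▓▓▓▓▓▓▓▓▓▓▓▓▓      
      ┃████████████████████████████████      
      ┃████████████████████████████████      
      ┃████████████████████████████████      
      ┗━━━━━━━━━━━━━━━━━━━━━━━━━━━━━━━━━━━━━━


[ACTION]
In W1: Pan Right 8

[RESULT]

                                             
                                             
      ┏━━━━━━━━━━━━━━━━━━━━━━━━━━━━━━━━━━━━━━
      ┃ ImageViewer                          
      ┠──────────────────────────────────────
      ┃▒▒▒▒▒▒▒▒▒▒▒▒▒▒▒▒▒▒▒▒▒▒▒▒              
      ┃▒▒▒▒▒▒▒▒▒▒▒▒▒▒▒▒▒▒▒▒▒▒▒▒              
      ┃▒▒▒▒▒▒▒▒▒▒▒▒▒▒▒▒▒▒▒▒▒▒▒▒              
      ┃▓▓▓▓▓▓▓▓▓▓▓▓▓▓▓▓▓▓▓▓▓▓▓▓              
      ┃▓▓▓▓▓▓▓▓▓▓▓▓▓▓▓▓▓▓▓▓▓▓▓▓              
      ┃▓▓▓▓▓▓▓▓▓▓▓▓▓▓▓▓▓▓▓▓▓▓▓▓              
      ┃▓▓▓▓▓▓▓▓▓▓▓▓▓▓▓▓▓▓▓▓▓▓▓▓              
      ┃████████████████████████              
      ┃████████████████████████              
      ┃████████████████████████              
      ┗━━━━━━━━━━━━━━━━━━━━━━━━━━━━━━━━━━━━━━


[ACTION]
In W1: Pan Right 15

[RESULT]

                                             
                                             
      ┏━━━━━━━━━━━━━━━━━━━━━━━━━━━━━━━━━━━━━━
      ┃ ImageViewer                          
      ┠──────────────────────────────────────
      ┃▒▒▒▒▒▒▒▒▒                             
      ┃▒▒▒▒▒▒▒▒▒                             
      ┃▒▒▒▒▒▒▒▒▒                             
      ┃▓▓▓▓▓▓▓▓▓                             
      ┃▓▓▓▓▓▓▓▓▓                             
      ┃▓▓▓▓▓▓▓▓▓                             
      ┃▓▓▓▓▓▓▓▓▓                             
      ┃█████████                             
      ┃█████████                             
      ┃█████████                             
      ┗━━━━━━━━━━━━━━━━━━━━━━━━━━━━━━━━━━━━━━


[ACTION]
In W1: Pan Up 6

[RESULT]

                                             
                                             
      ┏━━━━━━━━━━━━━━━━━━━━━━━━━━━━━━━━━━━━━━
      ┃ ImageViewer                          
      ┠──────────────────────────────────────
      ┃                                      
      ┃░░░░░░░░░                             
      ┃░░░░░░░░░                             
      ┃░░░░░░░░░                             
      ┃░░░░░░░░░                             
      ┃▒▒▒▒▒▒▒▒▒                             
      ┃▒▒▒▒▒▒▒▒▒                             
      ┃▒▒▒▒▒▒▒▒▒                             
      ┃▒▒▒▒▒▒▒▒▒                             
      ┃▓▓▓▓▓▓▓▓▓                             
      ┗━━━━━━━━━━━━━━━━━━━━━━━━━━━━━━━━━━━━━━


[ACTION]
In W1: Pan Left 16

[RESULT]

                                             
                                             
      ┏━━━━━━━━━━━━━━━━━━━━━━━━━━━━━━━━━━━━━━
      ┃ ImageViewer                          
      ┠──────────────────────────────────────
      ┃                                      
      ┃░░░░░░░░░░░░░░░░░░░░░░░░░             
      ┃░░░░░░░░░░░░░░░░░░░░░░░░░             
      ┃░░░░░░░░░░░░░░░░░░░░░░░░░             
      ┃░░░░░░░░░░░░░░░░░░░░░░░░░             
      ┃▒▒▒▒▒▒▒▒▒▒▒▒▒▒▒▒▒▒▒▒▒▒▒▒▒             
      ┃▒▒▒▒▒▒▒▒▒▒▒▒▒▒▒▒▒▒▒▒▒▒▒▒▒             
      ┃▒▒▒▒▒▒▒▒▒▒▒▒▒▒▒▒▒▒▒▒▒▒▒▒▒             
      ┃▒▒▒▒▒▒▒▒▒▒▒▒▒▒▒▒▒▒▒▒▒▒▒▒▒             
      ┃▓▓▓▓▓▓▓▓▓▓▓▓▓▓▓▓▓▓▓▓▓▓▓▓▓             
      ┗━━━━━━━━━━━━━━━━━━━━━━━━━━━━━━━━━━━━━━


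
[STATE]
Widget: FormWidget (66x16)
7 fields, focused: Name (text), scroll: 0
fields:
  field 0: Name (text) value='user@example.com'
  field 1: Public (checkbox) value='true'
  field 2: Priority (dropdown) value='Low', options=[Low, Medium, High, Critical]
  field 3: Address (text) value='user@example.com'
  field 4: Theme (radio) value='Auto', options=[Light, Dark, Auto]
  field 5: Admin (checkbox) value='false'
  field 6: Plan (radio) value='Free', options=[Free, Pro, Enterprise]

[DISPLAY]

> Name:       [user@example.com                                  ]
  Public:     [x]                                                 
  Priority:   [Low                                              ▼]
  Address:    [user@example.com                                  ]
  Theme:      ( ) Light  ( ) Dark  (●) Auto                       
  Admin:      [ ]                                                 
  Plan:       (●) Free  ( ) Pro  ( ) Enterprise                   
                                                                  
                                                                  
                                                                  
                                                                  
                                                                  
                                                                  
                                                                  
                                                                  
                                                                  


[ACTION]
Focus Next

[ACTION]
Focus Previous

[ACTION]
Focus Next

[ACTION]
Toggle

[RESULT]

  Name:       [user@example.com                                  ]
> Public:     [ ]                                                 
  Priority:   [Low                                              ▼]
  Address:    [user@example.com                                  ]
  Theme:      ( ) Light  ( ) Dark  (●) Auto                       
  Admin:      [ ]                                                 
  Plan:       (●) Free  ( ) Pro  ( ) Enterprise                   
                                                                  
                                                                  
                                                                  
                                                                  
                                                                  
                                                                  
                                                                  
                                                                  
                                                                  


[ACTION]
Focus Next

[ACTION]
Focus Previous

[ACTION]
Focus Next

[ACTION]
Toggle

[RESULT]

  Name:       [user@example.com                                  ]
  Public:     [ ]                                                 
> Priority:   [Low                                              ▼]
  Address:    [user@example.com                                  ]
  Theme:      ( ) Light  ( ) Dark  (●) Auto                       
  Admin:      [ ]                                                 
  Plan:       (●) Free  ( ) Pro  ( ) Enterprise                   
                                                                  
                                                                  
                                                                  
                                                                  
                                                                  
                                                                  
                                                                  
                                                                  
                                                                  


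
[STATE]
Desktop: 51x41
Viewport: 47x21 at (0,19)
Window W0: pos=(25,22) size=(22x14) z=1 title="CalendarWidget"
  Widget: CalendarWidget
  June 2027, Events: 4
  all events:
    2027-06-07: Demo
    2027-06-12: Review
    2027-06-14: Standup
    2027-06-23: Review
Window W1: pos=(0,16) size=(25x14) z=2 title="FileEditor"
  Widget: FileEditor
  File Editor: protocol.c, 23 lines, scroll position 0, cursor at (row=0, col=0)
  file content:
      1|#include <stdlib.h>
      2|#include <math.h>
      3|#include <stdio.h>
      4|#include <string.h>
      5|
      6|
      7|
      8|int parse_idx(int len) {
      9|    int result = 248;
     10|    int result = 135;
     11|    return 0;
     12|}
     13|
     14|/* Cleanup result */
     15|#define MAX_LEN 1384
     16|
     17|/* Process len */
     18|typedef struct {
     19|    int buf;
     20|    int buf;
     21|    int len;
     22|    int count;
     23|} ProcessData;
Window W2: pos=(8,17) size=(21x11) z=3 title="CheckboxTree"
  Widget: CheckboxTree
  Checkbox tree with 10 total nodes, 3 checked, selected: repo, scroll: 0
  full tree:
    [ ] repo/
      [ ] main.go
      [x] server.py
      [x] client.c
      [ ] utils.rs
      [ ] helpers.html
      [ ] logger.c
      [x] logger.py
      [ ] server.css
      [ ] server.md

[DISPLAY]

┃█includ┠───────────────────┨                  
┃#includ┃>[-] repo/         ┃                  
┃#includ┃   [ ] main.go     ┃                  
┃#includ┃   [x] server.py   ┃━━━━━━━━━━━━━━━━━┓
┃       ┃   [x] client.c    ┃lendarWidget     ┃
┃       ┃   [ ] utils.rs    ┃─────────────────┨
┃       ┃   [ ] helpers.html┃  June 2027      ┃
┃int par┃   [ ] logger.c    ┃Tu We Th Fr Sa Su┃
┃    int┗━━━━━━━━━━━━━━━━━━━┛ 1  2  3  4  5  6┃
┃    int result = 135; ▼┃┃ 7*  8  9 10 11 12* ┃
┗━━━━━━━━━━━━━━━━━━━━━━━┛┃14* 15 16 17 18 19 2┃
                         ┃21 22 23* 24 25 26 2┃
                         ┃28 29 30            ┃
                         ┃                    ┃
                         ┃                    ┃
                         ┃                    ┃
                         ┗━━━━━━━━━━━━━━━━━━━━┛
                                               
                                               
                                               
                                               


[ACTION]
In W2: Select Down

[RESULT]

┃█includ┠───────────────────┨                  
┃#includ┃ [-] repo/         ┃                  
┃#includ┃>  [ ] main.go     ┃                  
┃#includ┃   [x] server.py   ┃━━━━━━━━━━━━━━━━━┓
┃       ┃   [x] client.c    ┃lendarWidget     ┃
┃       ┃   [ ] utils.rs    ┃─────────────────┨
┃       ┃   [ ] helpers.html┃  June 2027      ┃
┃int par┃   [ ] logger.c    ┃Tu We Th Fr Sa Su┃
┃    int┗━━━━━━━━━━━━━━━━━━━┛ 1  2  3  4  5  6┃
┃    int result = 135; ▼┃┃ 7*  8  9 10 11 12* ┃
┗━━━━━━━━━━━━━━━━━━━━━━━┛┃14* 15 16 17 18 19 2┃
                         ┃21 22 23* 24 25 26 2┃
                         ┃28 29 30            ┃
                         ┃                    ┃
                         ┃                    ┃
                         ┃                    ┃
                         ┗━━━━━━━━━━━━━━━━━━━━┛
                                               
                                               
                                               
                                               


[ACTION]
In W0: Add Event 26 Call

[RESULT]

┃█includ┠───────────────────┨                  
┃#includ┃ [-] repo/         ┃                  
┃#includ┃>  [ ] main.go     ┃                  
┃#includ┃   [x] server.py   ┃━━━━━━━━━━━━━━━━━┓
┃       ┃   [x] client.c    ┃lendarWidget     ┃
┃       ┃   [ ] utils.rs    ┃─────────────────┨
┃       ┃   [ ] helpers.html┃  June 2027      ┃
┃int par┃   [ ] logger.c    ┃Tu We Th Fr Sa Su┃
┃    int┗━━━━━━━━━━━━━━━━━━━┛ 1  2  3  4  5  6┃
┃    int result = 135; ▼┃┃ 7*  8  9 10 11 12* ┃
┗━━━━━━━━━━━━━━━━━━━━━━━┛┃14* 15 16 17 18 19 2┃
                         ┃21 22 23* 24 25 26* ┃
                         ┃28 29 30            ┃
                         ┃                    ┃
                         ┃                    ┃
                         ┃                    ┃
                         ┗━━━━━━━━━━━━━━━━━━━━┛
                                               
                                               
                                               
                                               


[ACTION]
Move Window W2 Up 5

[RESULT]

┃█includ┃   [ ] utils.rs    ┃                  
┃#includ┃   [ ] helpers.html┃                  
┃#includ┃   [ ] logger.c    ┃                  
┃#includ┗━━━━━━━━━━━━━━━━━━━┛━━━━━━━━━━━━━━━━━┓
┃                      ░┃┃ CalendarWidget     ┃
┃                      ░┃┠────────────────────┨
┃                      ░┃┃     June 2027      ┃
┃int parse_idx(int len)░┃┃Mo Tu We Th Fr Sa Su┃
┃    int result = 248; ░┃┃    1  2  3  4  5  6┃
┃    int result = 135; ▼┃┃ 7*  8  9 10 11 12* ┃
┗━━━━━━━━━━━━━━━━━━━━━━━┛┃14* 15 16 17 18 19 2┃
                         ┃21 22 23* 24 25 26* ┃
                         ┃28 29 30            ┃
                         ┃                    ┃
                         ┃                    ┃
                         ┃                    ┃
                         ┗━━━━━━━━━━━━━━━━━━━━┛
                                               
                                               
                                               
                                               


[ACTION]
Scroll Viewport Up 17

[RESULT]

                                               
                                               
                                               
                                               
                                               
                                               
                                               
                                               
                                               
                                               
        ┏━━━━━━━━━━━━━━━━━━━┓                  
        ┃ CheckboxTree      ┃                  
        ┠───────────────────┨                  
        ┃ [-] repo/         ┃                  
┏━━━━━━━┃>  [ ] main.go     ┃                  
┃ FileEd┃   [x] server.py   ┃                  
┠───────┃   [x] client.c    ┃                  
┃█includ┃   [ ] utils.rs    ┃                  
┃#includ┃   [ ] helpers.html┃                  
┃#includ┃   [ ] logger.c    ┃                  
┃#includ┗━━━━━━━━━━━━━━━━━━━┛━━━━━━━━━━━━━━━━━┓


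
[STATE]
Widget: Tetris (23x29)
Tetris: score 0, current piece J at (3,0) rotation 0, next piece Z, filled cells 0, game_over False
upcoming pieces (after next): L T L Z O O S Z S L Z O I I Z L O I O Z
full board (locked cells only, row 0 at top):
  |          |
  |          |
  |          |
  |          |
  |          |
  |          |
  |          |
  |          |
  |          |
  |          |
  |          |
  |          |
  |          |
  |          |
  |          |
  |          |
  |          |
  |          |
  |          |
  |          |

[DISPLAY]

   █      │Next:       
   ███    │▓▓          
          │ ▓▓         
          │            
          │            
          │            
          │Score:      
          │0           
          │            
          │            
          │            
          │            
          │            
          │            
          │            
          │            
          │            
          │            
          │            
          │            
          │            
          │            
          │            
          │            
          │            
          │            
          │            
          │            
          │            


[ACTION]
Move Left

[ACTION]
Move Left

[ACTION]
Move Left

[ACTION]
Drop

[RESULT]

          │Next:       
█         │▓▓          
███       │ ▓▓         
          │            
          │            
          │            
          │Score:      
          │0           
          │            
          │            
          │            
          │            
          │            
          │            
          │            
          │            
          │            
          │            
          │            
          │            
          │            
          │            
          │            
          │            
          │            
          │            
          │            
          │            
          │            
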